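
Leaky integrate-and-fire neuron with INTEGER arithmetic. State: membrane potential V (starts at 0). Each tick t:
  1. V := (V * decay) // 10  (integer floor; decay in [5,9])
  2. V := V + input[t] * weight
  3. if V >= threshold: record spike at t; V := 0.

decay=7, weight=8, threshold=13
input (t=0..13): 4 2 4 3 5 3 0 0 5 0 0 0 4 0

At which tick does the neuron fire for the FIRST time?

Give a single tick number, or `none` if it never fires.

Answer: 0

Derivation:
t=0: input=4 -> V=0 FIRE
t=1: input=2 -> V=0 FIRE
t=2: input=4 -> V=0 FIRE
t=3: input=3 -> V=0 FIRE
t=4: input=5 -> V=0 FIRE
t=5: input=3 -> V=0 FIRE
t=6: input=0 -> V=0
t=7: input=0 -> V=0
t=8: input=5 -> V=0 FIRE
t=9: input=0 -> V=0
t=10: input=0 -> V=0
t=11: input=0 -> V=0
t=12: input=4 -> V=0 FIRE
t=13: input=0 -> V=0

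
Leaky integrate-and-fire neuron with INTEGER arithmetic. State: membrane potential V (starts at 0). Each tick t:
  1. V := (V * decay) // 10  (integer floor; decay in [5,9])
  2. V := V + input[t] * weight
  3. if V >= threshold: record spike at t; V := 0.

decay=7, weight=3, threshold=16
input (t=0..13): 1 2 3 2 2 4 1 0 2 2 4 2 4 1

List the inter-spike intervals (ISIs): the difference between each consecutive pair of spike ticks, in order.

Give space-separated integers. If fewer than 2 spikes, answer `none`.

t=0: input=1 -> V=3
t=1: input=2 -> V=8
t=2: input=3 -> V=14
t=3: input=2 -> V=15
t=4: input=2 -> V=0 FIRE
t=5: input=4 -> V=12
t=6: input=1 -> V=11
t=7: input=0 -> V=7
t=8: input=2 -> V=10
t=9: input=2 -> V=13
t=10: input=4 -> V=0 FIRE
t=11: input=2 -> V=6
t=12: input=4 -> V=0 FIRE
t=13: input=1 -> V=3

Answer: 6 2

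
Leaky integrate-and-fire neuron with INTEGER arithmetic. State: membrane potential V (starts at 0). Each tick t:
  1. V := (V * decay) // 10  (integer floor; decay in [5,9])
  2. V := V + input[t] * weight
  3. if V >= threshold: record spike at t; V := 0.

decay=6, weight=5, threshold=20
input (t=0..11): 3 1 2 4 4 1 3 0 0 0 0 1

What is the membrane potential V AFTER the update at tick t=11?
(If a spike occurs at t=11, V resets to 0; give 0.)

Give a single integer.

t=0: input=3 -> V=15
t=1: input=1 -> V=14
t=2: input=2 -> V=18
t=3: input=4 -> V=0 FIRE
t=4: input=4 -> V=0 FIRE
t=5: input=1 -> V=5
t=6: input=3 -> V=18
t=7: input=0 -> V=10
t=8: input=0 -> V=6
t=9: input=0 -> V=3
t=10: input=0 -> V=1
t=11: input=1 -> V=5

Answer: 5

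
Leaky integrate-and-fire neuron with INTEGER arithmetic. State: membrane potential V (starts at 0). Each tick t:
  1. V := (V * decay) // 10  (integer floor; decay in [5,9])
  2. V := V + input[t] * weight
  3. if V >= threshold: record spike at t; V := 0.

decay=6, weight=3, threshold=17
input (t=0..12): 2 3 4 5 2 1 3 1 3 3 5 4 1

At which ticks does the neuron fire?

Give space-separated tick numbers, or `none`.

Answer: 2 9 11

Derivation:
t=0: input=2 -> V=6
t=1: input=3 -> V=12
t=2: input=4 -> V=0 FIRE
t=3: input=5 -> V=15
t=4: input=2 -> V=15
t=5: input=1 -> V=12
t=6: input=3 -> V=16
t=7: input=1 -> V=12
t=8: input=3 -> V=16
t=9: input=3 -> V=0 FIRE
t=10: input=5 -> V=15
t=11: input=4 -> V=0 FIRE
t=12: input=1 -> V=3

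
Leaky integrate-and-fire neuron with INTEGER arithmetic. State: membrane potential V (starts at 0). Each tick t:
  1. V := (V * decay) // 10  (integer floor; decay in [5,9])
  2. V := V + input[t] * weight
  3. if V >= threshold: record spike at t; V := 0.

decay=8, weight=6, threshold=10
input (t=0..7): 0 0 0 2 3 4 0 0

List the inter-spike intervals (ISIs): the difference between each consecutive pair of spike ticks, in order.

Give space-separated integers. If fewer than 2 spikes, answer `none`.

Answer: 1 1

Derivation:
t=0: input=0 -> V=0
t=1: input=0 -> V=0
t=2: input=0 -> V=0
t=3: input=2 -> V=0 FIRE
t=4: input=3 -> V=0 FIRE
t=5: input=4 -> V=0 FIRE
t=6: input=0 -> V=0
t=7: input=0 -> V=0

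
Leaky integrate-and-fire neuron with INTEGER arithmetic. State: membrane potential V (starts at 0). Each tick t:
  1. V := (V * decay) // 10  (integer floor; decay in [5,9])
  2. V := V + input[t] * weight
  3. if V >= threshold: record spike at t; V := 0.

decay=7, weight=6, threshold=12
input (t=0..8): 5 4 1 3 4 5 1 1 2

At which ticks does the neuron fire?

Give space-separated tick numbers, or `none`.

t=0: input=5 -> V=0 FIRE
t=1: input=4 -> V=0 FIRE
t=2: input=1 -> V=6
t=3: input=3 -> V=0 FIRE
t=4: input=4 -> V=0 FIRE
t=5: input=5 -> V=0 FIRE
t=6: input=1 -> V=6
t=7: input=1 -> V=10
t=8: input=2 -> V=0 FIRE

Answer: 0 1 3 4 5 8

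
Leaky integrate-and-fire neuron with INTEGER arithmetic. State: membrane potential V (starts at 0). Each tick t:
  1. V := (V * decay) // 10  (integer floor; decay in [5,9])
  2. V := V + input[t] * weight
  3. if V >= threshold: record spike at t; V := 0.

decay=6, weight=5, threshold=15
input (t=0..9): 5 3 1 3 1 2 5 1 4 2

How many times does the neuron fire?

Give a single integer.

Answer: 5

Derivation:
t=0: input=5 -> V=0 FIRE
t=1: input=3 -> V=0 FIRE
t=2: input=1 -> V=5
t=3: input=3 -> V=0 FIRE
t=4: input=1 -> V=5
t=5: input=2 -> V=13
t=6: input=5 -> V=0 FIRE
t=7: input=1 -> V=5
t=8: input=4 -> V=0 FIRE
t=9: input=2 -> V=10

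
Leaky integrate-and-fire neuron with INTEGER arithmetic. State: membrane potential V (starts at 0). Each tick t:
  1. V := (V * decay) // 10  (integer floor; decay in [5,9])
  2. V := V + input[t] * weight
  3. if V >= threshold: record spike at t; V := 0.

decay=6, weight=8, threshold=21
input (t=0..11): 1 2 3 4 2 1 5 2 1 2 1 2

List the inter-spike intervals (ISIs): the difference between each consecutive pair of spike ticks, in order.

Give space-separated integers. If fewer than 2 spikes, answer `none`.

Answer: 1 3 3

Derivation:
t=0: input=1 -> V=8
t=1: input=2 -> V=20
t=2: input=3 -> V=0 FIRE
t=3: input=4 -> V=0 FIRE
t=4: input=2 -> V=16
t=5: input=1 -> V=17
t=6: input=5 -> V=0 FIRE
t=7: input=2 -> V=16
t=8: input=1 -> V=17
t=9: input=2 -> V=0 FIRE
t=10: input=1 -> V=8
t=11: input=2 -> V=20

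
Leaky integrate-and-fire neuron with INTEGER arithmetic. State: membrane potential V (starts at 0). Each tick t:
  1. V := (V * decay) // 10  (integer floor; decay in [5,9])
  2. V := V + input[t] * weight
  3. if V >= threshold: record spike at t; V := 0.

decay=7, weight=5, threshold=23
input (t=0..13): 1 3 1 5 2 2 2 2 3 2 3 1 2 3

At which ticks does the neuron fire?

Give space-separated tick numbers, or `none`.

Answer: 3 7 10 13

Derivation:
t=0: input=1 -> V=5
t=1: input=3 -> V=18
t=2: input=1 -> V=17
t=3: input=5 -> V=0 FIRE
t=4: input=2 -> V=10
t=5: input=2 -> V=17
t=6: input=2 -> V=21
t=7: input=2 -> V=0 FIRE
t=8: input=3 -> V=15
t=9: input=2 -> V=20
t=10: input=3 -> V=0 FIRE
t=11: input=1 -> V=5
t=12: input=2 -> V=13
t=13: input=3 -> V=0 FIRE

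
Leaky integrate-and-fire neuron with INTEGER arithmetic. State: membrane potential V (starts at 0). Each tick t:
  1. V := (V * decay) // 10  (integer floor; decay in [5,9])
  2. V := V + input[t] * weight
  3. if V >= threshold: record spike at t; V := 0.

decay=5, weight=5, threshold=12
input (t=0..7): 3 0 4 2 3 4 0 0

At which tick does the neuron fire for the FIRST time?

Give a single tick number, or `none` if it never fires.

Answer: 0

Derivation:
t=0: input=3 -> V=0 FIRE
t=1: input=0 -> V=0
t=2: input=4 -> V=0 FIRE
t=3: input=2 -> V=10
t=4: input=3 -> V=0 FIRE
t=5: input=4 -> V=0 FIRE
t=6: input=0 -> V=0
t=7: input=0 -> V=0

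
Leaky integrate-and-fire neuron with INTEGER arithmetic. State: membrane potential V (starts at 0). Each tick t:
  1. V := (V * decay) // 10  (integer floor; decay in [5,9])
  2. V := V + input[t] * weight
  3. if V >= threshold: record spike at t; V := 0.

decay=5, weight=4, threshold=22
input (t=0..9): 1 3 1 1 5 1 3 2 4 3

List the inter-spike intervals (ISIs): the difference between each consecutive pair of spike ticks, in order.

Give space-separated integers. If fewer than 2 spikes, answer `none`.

t=0: input=1 -> V=4
t=1: input=3 -> V=14
t=2: input=1 -> V=11
t=3: input=1 -> V=9
t=4: input=5 -> V=0 FIRE
t=5: input=1 -> V=4
t=6: input=3 -> V=14
t=7: input=2 -> V=15
t=8: input=4 -> V=0 FIRE
t=9: input=3 -> V=12

Answer: 4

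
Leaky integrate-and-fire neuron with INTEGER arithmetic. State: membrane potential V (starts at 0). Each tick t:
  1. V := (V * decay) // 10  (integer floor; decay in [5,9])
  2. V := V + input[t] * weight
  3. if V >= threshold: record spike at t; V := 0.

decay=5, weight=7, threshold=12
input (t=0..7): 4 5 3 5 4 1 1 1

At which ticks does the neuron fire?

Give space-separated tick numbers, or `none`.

Answer: 0 1 2 3 4 7

Derivation:
t=0: input=4 -> V=0 FIRE
t=1: input=5 -> V=0 FIRE
t=2: input=3 -> V=0 FIRE
t=3: input=5 -> V=0 FIRE
t=4: input=4 -> V=0 FIRE
t=5: input=1 -> V=7
t=6: input=1 -> V=10
t=7: input=1 -> V=0 FIRE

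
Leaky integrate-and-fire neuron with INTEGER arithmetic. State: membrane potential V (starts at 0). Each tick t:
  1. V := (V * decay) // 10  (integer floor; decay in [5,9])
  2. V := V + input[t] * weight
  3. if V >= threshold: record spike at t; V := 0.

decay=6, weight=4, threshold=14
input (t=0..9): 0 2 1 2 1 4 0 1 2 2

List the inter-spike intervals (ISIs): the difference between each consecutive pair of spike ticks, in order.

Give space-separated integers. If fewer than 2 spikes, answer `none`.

t=0: input=0 -> V=0
t=1: input=2 -> V=8
t=2: input=1 -> V=8
t=3: input=2 -> V=12
t=4: input=1 -> V=11
t=5: input=4 -> V=0 FIRE
t=6: input=0 -> V=0
t=7: input=1 -> V=4
t=8: input=2 -> V=10
t=9: input=2 -> V=0 FIRE

Answer: 4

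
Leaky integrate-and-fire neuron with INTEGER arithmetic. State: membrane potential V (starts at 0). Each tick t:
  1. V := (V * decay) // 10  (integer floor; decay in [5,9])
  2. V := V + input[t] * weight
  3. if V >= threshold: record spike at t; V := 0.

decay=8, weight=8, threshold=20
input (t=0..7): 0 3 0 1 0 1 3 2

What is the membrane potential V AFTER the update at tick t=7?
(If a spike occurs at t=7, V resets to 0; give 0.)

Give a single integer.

Answer: 16

Derivation:
t=0: input=0 -> V=0
t=1: input=3 -> V=0 FIRE
t=2: input=0 -> V=0
t=3: input=1 -> V=8
t=4: input=0 -> V=6
t=5: input=1 -> V=12
t=6: input=3 -> V=0 FIRE
t=7: input=2 -> V=16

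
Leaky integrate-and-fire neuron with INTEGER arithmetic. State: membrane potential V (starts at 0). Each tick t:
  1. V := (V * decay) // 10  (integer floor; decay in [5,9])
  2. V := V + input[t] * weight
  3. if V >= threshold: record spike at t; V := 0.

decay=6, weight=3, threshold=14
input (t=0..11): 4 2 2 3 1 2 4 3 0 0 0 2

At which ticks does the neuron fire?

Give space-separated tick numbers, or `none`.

t=0: input=4 -> V=12
t=1: input=2 -> V=13
t=2: input=2 -> V=13
t=3: input=3 -> V=0 FIRE
t=4: input=1 -> V=3
t=5: input=2 -> V=7
t=6: input=4 -> V=0 FIRE
t=7: input=3 -> V=9
t=8: input=0 -> V=5
t=9: input=0 -> V=3
t=10: input=0 -> V=1
t=11: input=2 -> V=6

Answer: 3 6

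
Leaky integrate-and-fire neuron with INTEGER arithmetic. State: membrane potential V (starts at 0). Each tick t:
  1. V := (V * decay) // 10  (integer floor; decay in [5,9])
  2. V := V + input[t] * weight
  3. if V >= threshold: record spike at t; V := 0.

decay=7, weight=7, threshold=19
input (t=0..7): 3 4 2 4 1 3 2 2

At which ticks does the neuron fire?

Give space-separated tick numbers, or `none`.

Answer: 0 1 3 5 7

Derivation:
t=0: input=3 -> V=0 FIRE
t=1: input=4 -> V=0 FIRE
t=2: input=2 -> V=14
t=3: input=4 -> V=0 FIRE
t=4: input=1 -> V=7
t=5: input=3 -> V=0 FIRE
t=6: input=2 -> V=14
t=7: input=2 -> V=0 FIRE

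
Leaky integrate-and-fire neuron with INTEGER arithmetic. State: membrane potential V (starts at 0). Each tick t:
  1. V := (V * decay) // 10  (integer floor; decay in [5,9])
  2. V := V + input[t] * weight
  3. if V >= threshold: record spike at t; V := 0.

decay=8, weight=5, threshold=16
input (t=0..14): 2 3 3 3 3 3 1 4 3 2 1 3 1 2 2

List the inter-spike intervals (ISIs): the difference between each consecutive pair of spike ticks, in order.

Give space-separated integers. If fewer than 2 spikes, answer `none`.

t=0: input=2 -> V=10
t=1: input=3 -> V=0 FIRE
t=2: input=3 -> V=15
t=3: input=3 -> V=0 FIRE
t=4: input=3 -> V=15
t=5: input=3 -> V=0 FIRE
t=6: input=1 -> V=5
t=7: input=4 -> V=0 FIRE
t=8: input=3 -> V=15
t=9: input=2 -> V=0 FIRE
t=10: input=1 -> V=5
t=11: input=3 -> V=0 FIRE
t=12: input=1 -> V=5
t=13: input=2 -> V=14
t=14: input=2 -> V=0 FIRE

Answer: 2 2 2 2 2 3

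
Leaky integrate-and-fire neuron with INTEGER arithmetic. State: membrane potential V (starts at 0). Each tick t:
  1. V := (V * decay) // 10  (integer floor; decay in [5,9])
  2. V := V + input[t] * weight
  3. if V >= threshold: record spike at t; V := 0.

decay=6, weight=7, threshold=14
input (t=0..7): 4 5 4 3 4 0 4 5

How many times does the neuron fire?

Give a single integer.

t=0: input=4 -> V=0 FIRE
t=1: input=5 -> V=0 FIRE
t=2: input=4 -> V=0 FIRE
t=3: input=3 -> V=0 FIRE
t=4: input=4 -> V=0 FIRE
t=5: input=0 -> V=0
t=6: input=4 -> V=0 FIRE
t=7: input=5 -> V=0 FIRE

Answer: 7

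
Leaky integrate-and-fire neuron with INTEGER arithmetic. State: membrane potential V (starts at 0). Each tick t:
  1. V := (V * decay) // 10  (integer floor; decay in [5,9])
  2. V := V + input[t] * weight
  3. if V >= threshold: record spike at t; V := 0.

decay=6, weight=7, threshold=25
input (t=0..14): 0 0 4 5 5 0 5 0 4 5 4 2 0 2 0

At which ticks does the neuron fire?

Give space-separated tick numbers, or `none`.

Answer: 2 3 4 6 8 9 10

Derivation:
t=0: input=0 -> V=0
t=1: input=0 -> V=0
t=2: input=4 -> V=0 FIRE
t=3: input=5 -> V=0 FIRE
t=4: input=5 -> V=0 FIRE
t=5: input=0 -> V=0
t=6: input=5 -> V=0 FIRE
t=7: input=0 -> V=0
t=8: input=4 -> V=0 FIRE
t=9: input=5 -> V=0 FIRE
t=10: input=4 -> V=0 FIRE
t=11: input=2 -> V=14
t=12: input=0 -> V=8
t=13: input=2 -> V=18
t=14: input=0 -> V=10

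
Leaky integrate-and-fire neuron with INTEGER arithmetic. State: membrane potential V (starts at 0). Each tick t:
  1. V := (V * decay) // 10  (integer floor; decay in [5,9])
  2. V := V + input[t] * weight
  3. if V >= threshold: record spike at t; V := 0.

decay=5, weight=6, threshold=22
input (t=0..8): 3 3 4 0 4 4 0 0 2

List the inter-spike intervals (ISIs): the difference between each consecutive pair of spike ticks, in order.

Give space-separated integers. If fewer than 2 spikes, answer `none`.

Answer: 1 2 1

Derivation:
t=0: input=3 -> V=18
t=1: input=3 -> V=0 FIRE
t=2: input=4 -> V=0 FIRE
t=3: input=0 -> V=0
t=4: input=4 -> V=0 FIRE
t=5: input=4 -> V=0 FIRE
t=6: input=0 -> V=0
t=7: input=0 -> V=0
t=8: input=2 -> V=12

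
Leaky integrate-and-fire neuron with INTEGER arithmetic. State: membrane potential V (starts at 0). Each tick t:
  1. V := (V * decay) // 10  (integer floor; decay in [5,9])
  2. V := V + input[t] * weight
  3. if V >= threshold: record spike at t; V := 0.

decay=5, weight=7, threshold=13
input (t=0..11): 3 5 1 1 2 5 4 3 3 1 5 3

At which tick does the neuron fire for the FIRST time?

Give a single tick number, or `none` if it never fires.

Answer: 0

Derivation:
t=0: input=3 -> V=0 FIRE
t=1: input=5 -> V=0 FIRE
t=2: input=1 -> V=7
t=3: input=1 -> V=10
t=4: input=2 -> V=0 FIRE
t=5: input=5 -> V=0 FIRE
t=6: input=4 -> V=0 FIRE
t=7: input=3 -> V=0 FIRE
t=8: input=3 -> V=0 FIRE
t=9: input=1 -> V=7
t=10: input=5 -> V=0 FIRE
t=11: input=3 -> V=0 FIRE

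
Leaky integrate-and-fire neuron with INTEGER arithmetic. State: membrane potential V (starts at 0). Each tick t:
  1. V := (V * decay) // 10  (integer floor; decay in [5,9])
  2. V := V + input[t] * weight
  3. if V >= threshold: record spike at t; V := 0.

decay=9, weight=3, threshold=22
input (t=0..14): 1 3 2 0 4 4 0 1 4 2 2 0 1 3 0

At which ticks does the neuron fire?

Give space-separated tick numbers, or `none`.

t=0: input=1 -> V=3
t=1: input=3 -> V=11
t=2: input=2 -> V=15
t=3: input=0 -> V=13
t=4: input=4 -> V=0 FIRE
t=5: input=4 -> V=12
t=6: input=0 -> V=10
t=7: input=1 -> V=12
t=8: input=4 -> V=0 FIRE
t=9: input=2 -> V=6
t=10: input=2 -> V=11
t=11: input=0 -> V=9
t=12: input=1 -> V=11
t=13: input=3 -> V=18
t=14: input=0 -> V=16

Answer: 4 8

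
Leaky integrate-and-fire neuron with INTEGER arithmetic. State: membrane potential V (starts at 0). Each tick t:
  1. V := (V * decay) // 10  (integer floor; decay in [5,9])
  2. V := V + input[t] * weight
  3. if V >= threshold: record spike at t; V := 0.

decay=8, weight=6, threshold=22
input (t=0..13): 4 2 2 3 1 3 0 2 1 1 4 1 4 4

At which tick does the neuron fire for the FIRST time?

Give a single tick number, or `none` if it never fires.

t=0: input=4 -> V=0 FIRE
t=1: input=2 -> V=12
t=2: input=2 -> V=21
t=3: input=3 -> V=0 FIRE
t=4: input=1 -> V=6
t=5: input=3 -> V=0 FIRE
t=6: input=0 -> V=0
t=7: input=2 -> V=12
t=8: input=1 -> V=15
t=9: input=1 -> V=18
t=10: input=4 -> V=0 FIRE
t=11: input=1 -> V=6
t=12: input=4 -> V=0 FIRE
t=13: input=4 -> V=0 FIRE

Answer: 0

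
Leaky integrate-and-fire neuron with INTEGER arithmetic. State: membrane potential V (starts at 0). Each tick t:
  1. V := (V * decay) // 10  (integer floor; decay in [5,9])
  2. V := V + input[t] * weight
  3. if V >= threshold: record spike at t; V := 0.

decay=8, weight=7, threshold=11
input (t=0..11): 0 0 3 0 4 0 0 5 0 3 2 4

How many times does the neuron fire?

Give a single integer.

t=0: input=0 -> V=0
t=1: input=0 -> V=0
t=2: input=3 -> V=0 FIRE
t=3: input=0 -> V=0
t=4: input=4 -> V=0 FIRE
t=5: input=0 -> V=0
t=6: input=0 -> V=0
t=7: input=5 -> V=0 FIRE
t=8: input=0 -> V=0
t=9: input=3 -> V=0 FIRE
t=10: input=2 -> V=0 FIRE
t=11: input=4 -> V=0 FIRE

Answer: 6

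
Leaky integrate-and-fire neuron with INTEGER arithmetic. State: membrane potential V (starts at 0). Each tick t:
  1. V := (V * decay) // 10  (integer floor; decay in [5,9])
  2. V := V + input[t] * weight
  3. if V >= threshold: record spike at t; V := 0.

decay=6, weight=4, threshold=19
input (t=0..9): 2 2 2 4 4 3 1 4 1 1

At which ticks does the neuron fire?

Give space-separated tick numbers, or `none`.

Answer: 3 5

Derivation:
t=0: input=2 -> V=8
t=1: input=2 -> V=12
t=2: input=2 -> V=15
t=3: input=4 -> V=0 FIRE
t=4: input=4 -> V=16
t=5: input=3 -> V=0 FIRE
t=6: input=1 -> V=4
t=7: input=4 -> V=18
t=8: input=1 -> V=14
t=9: input=1 -> V=12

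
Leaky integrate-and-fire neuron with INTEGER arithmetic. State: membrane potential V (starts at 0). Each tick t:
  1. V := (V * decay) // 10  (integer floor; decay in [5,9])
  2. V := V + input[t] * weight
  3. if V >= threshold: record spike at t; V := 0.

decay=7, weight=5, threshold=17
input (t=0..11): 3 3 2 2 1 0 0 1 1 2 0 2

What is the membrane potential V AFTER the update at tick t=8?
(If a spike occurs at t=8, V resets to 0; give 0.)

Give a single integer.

Answer: 9

Derivation:
t=0: input=3 -> V=15
t=1: input=3 -> V=0 FIRE
t=2: input=2 -> V=10
t=3: input=2 -> V=0 FIRE
t=4: input=1 -> V=5
t=5: input=0 -> V=3
t=6: input=0 -> V=2
t=7: input=1 -> V=6
t=8: input=1 -> V=9
t=9: input=2 -> V=16
t=10: input=0 -> V=11
t=11: input=2 -> V=0 FIRE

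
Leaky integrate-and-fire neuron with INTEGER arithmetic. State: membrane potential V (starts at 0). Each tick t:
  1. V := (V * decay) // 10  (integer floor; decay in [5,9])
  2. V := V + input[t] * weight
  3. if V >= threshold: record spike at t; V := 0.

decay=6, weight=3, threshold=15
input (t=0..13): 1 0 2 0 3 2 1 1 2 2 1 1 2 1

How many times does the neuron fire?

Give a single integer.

Answer: 0

Derivation:
t=0: input=1 -> V=3
t=1: input=0 -> V=1
t=2: input=2 -> V=6
t=3: input=0 -> V=3
t=4: input=3 -> V=10
t=5: input=2 -> V=12
t=6: input=1 -> V=10
t=7: input=1 -> V=9
t=8: input=2 -> V=11
t=9: input=2 -> V=12
t=10: input=1 -> V=10
t=11: input=1 -> V=9
t=12: input=2 -> V=11
t=13: input=1 -> V=9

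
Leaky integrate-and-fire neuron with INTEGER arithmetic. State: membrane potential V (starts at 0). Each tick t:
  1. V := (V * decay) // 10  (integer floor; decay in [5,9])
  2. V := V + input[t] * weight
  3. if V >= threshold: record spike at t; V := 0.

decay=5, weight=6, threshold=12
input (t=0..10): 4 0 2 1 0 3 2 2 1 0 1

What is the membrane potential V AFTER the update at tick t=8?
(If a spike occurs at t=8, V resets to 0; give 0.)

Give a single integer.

t=0: input=4 -> V=0 FIRE
t=1: input=0 -> V=0
t=2: input=2 -> V=0 FIRE
t=3: input=1 -> V=6
t=4: input=0 -> V=3
t=5: input=3 -> V=0 FIRE
t=6: input=2 -> V=0 FIRE
t=7: input=2 -> V=0 FIRE
t=8: input=1 -> V=6
t=9: input=0 -> V=3
t=10: input=1 -> V=7

Answer: 6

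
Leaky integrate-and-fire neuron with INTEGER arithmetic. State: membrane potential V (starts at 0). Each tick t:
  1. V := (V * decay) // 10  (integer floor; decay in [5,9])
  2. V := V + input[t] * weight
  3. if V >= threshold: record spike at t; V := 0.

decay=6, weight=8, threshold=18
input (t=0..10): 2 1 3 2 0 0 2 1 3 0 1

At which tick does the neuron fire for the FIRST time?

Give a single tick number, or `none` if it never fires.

t=0: input=2 -> V=16
t=1: input=1 -> V=17
t=2: input=3 -> V=0 FIRE
t=3: input=2 -> V=16
t=4: input=0 -> V=9
t=5: input=0 -> V=5
t=6: input=2 -> V=0 FIRE
t=7: input=1 -> V=8
t=8: input=3 -> V=0 FIRE
t=9: input=0 -> V=0
t=10: input=1 -> V=8

Answer: 2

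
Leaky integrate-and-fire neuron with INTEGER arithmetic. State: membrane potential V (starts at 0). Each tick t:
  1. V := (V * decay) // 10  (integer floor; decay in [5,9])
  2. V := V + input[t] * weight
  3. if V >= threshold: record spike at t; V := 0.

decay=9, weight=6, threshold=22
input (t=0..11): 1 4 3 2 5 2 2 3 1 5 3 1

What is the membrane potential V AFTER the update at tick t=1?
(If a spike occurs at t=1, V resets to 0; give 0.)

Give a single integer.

t=0: input=1 -> V=6
t=1: input=4 -> V=0 FIRE
t=2: input=3 -> V=18
t=3: input=2 -> V=0 FIRE
t=4: input=5 -> V=0 FIRE
t=5: input=2 -> V=12
t=6: input=2 -> V=0 FIRE
t=7: input=3 -> V=18
t=8: input=1 -> V=0 FIRE
t=9: input=5 -> V=0 FIRE
t=10: input=3 -> V=18
t=11: input=1 -> V=0 FIRE

Answer: 0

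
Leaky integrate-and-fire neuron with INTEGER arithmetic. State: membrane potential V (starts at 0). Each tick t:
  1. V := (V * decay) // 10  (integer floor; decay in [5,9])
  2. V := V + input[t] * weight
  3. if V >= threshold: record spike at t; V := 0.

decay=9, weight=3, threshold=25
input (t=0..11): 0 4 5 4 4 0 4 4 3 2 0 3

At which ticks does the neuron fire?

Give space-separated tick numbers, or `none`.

Answer: 2 6 11

Derivation:
t=0: input=0 -> V=0
t=1: input=4 -> V=12
t=2: input=5 -> V=0 FIRE
t=3: input=4 -> V=12
t=4: input=4 -> V=22
t=5: input=0 -> V=19
t=6: input=4 -> V=0 FIRE
t=7: input=4 -> V=12
t=8: input=3 -> V=19
t=9: input=2 -> V=23
t=10: input=0 -> V=20
t=11: input=3 -> V=0 FIRE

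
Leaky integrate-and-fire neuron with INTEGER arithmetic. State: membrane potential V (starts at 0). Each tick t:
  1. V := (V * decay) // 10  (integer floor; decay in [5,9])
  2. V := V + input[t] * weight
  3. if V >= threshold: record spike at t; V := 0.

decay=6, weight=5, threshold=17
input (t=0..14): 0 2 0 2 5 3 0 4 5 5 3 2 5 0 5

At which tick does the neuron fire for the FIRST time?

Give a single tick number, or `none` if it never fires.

t=0: input=0 -> V=0
t=1: input=2 -> V=10
t=2: input=0 -> V=6
t=3: input=2 -> V=13
t=4: input=5 -> V=0 FIRE
t=5: input=3 -> V=15
t=6: input=0 -> V=9
t=7: input=4 -> V=0 FIRE
t=8: input=5 -> V=0 FIRE
t=9: input=5 -> V=0 FIRE
t=10: input=3 -> V=15
t=11: input=2 -> V=0 FIRE
t=12: input=5 -> V=0 FIRE
t=13: input=0 -> V=0
t=14: input=5 -> V=0 FIRE

Answer: 4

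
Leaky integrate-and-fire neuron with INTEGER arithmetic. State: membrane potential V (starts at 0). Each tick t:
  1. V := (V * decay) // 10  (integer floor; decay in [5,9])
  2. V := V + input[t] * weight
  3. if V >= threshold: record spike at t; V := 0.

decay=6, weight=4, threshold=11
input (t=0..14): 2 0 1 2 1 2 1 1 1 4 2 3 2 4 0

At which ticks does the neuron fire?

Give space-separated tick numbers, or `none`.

Answer: 3 9 11 13

Derivation:
t=0: input=2 -> V=8
t=1: input=0 -> V=4
t=2: input=1 -> V=6
t=3: input=2 -> V=0 FIRE
t=4: input=1 -> V=4
t=5: input=2 -> V=10
t=6: input=1 -> V=10
t=7: input=1 -> V=10
t=8: input=1 -> V=10
t=9: input=4 -> V=0 FIRE
t=10: input=2 -> V=8
t=11: input=3 -> V=0 FIRE
t=12: input=2 -> V=8
t=13: input=4 -> V=0 FIRE
t=14: input=0 -> V=0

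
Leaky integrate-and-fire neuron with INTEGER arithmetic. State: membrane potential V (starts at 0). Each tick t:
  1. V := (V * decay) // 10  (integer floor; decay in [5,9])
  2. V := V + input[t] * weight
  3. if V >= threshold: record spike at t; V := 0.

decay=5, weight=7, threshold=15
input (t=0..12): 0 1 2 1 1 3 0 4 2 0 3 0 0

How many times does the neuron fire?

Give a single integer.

t=0: input=0 -> V=0
t=1: input=1 -> V=7
t=2: input=2 -> V=0 FIRE
t=3: input=1 -> V=7
t=4: input=1 -> V=10
t=5: input=3 -> V=0 FIRE
t=6: input=0 -> V=0
t=7: input=4 -> V=0 FIRE
t=8: input=2 -> V=14
t=9: input=0 -> V=7
t=10: input=3 -> V=0 FIRE
t=11: input=0 -> V=0
t=12: input=0 -> V=0

Answer: 4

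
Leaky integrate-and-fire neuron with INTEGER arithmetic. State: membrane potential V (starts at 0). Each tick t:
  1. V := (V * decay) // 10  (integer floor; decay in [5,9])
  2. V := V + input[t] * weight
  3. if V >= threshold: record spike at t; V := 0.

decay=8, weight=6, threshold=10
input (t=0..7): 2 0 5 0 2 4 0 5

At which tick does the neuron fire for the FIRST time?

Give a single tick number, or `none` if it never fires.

Answer: 0

Derivation:
t=0: input=2 -> V=0 FIRE
t=1: input=0 -> V=0
t=2: input=5 -> V=0 FIRE
t=3: input=0 -> V=0
t=4: input=2 -> V=0 FIRE
t=5: input=4 -> V=0 FIRE
t=6: input=0 -> V=0
t=7: input=5 -> V=0 FIRE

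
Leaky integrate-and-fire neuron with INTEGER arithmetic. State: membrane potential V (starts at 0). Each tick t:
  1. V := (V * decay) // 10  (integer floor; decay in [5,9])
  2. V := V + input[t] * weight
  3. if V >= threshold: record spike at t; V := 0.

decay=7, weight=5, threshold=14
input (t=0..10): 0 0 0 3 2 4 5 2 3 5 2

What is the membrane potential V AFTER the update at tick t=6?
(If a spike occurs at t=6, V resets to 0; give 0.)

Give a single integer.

Answer: 0

Derivation:
t=0: input=0 -> V=0
t=1: input=0 -> V=0
t=2: input=0 -> V=0
t=3: input=3 -> V=0 FIRE
t=4: input=2 -> V=10
t=5: input=4 -> V=0 FIRE
t=6: input=5 -> V=0 FIRE
t=7: input=2 -> V=10
t=8: input=3 -> V=0 FIRE
t=9: input=5 -> V=0 FIRE
t=10: input=2 -> V=10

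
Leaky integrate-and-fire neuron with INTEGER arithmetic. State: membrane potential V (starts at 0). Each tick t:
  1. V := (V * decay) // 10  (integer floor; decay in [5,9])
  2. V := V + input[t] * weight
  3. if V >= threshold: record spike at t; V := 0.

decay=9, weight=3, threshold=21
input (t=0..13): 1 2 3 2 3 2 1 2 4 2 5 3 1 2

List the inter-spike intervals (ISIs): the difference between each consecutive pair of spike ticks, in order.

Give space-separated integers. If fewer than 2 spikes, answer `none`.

t=0: input=1 -> V=3
t=1: input=2 -> V=8
t=2: input=3 -> V=16
t=3: input=2 -> V=20
t=4: input=3 -> V=0 FIRE
t=5: input=2 -> V=6
t=6: input=1 -> V=8
t=7: input=2 -> V=13
t=8: input=4 -> V=0 FIRE
t=9: input=2 -> V=6
t=10: input=5 -> V=20
t=11: input=3 -> V=0 FIRE
t=12: input=1 -> V=3
t=13: input=2 -> V=8

Answer: 4 3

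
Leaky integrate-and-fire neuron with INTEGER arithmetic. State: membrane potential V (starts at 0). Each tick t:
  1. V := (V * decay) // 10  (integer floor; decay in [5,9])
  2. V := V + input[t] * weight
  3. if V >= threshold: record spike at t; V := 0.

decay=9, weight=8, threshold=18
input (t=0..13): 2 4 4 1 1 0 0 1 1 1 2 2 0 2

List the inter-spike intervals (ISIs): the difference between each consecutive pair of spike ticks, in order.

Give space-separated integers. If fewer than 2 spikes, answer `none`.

Answer: 1 6 2 3

Derivation:
t=0: input=2 -> V=16
t=1: input=4 -> V=0 FIRE
t=2: input=4 -> V=0 FIRE
t=3: input=1 -> V=8
t=4: input=1 -> V=15
t=5: input=0 -> V=13
t=6: input=0 -> V=11
t=7: input=1 -> V=17
t=8: input=1 -> V=0 FIRE
t=9: input=1 -> V=8
t=10: input=2 -> V=0 FIRE
t=11: input=2 -> V=16
t=12: input=0 -> V=14
t=13: input=2 -> V=0 FIRE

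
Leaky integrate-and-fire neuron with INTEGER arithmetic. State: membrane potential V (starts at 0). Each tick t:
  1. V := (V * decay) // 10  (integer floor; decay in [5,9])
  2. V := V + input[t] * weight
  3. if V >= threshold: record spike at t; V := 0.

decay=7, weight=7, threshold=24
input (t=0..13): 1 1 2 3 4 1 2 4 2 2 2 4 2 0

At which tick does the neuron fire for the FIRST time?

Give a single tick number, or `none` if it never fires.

Answer: 3

Derivation:
t=0: input=1 -> V=7
t=1: input=1 -> V=11
t=2: input=2 -> V=21
t=3: input=3 -> V=0 FIRE
t=4: input=4 -> V=0 FIRE
t=5: input=1 -> V=7
t=6: input=2 -> V=18
t=7: input=4 -> V=0 FIRE
t=8: input=2 -> V=14
t=9: input=2 -> V=23
t=10: input=2 -> V=0 FIRE
t=11: input=4 -> V=0 FIRE
t=12: input=2 -> V=14
t=13: input=0 -> V=9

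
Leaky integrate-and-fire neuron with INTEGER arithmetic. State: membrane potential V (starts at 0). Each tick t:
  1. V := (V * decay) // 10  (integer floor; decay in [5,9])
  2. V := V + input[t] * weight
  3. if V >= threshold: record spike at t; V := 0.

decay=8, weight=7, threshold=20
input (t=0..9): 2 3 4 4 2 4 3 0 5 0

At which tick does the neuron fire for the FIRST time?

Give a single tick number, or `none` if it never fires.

Answer: 1

Derivation:
t=0: input=2 -> V=14
t=1: input=3 -> V=0 FIRE
t=2: input=4 -> V=0 FIRE
t=3: input=4 -> V=0 FIRE
t=4: input=2 -> V=14
t=5: input=4 -> V=0 FIRE
t=6: input=3 -> V=0 FIRE
t=7: input=0 -> V=0
t=8: input=5 -> V=0 FIRE
t=9: input=0 -> V=0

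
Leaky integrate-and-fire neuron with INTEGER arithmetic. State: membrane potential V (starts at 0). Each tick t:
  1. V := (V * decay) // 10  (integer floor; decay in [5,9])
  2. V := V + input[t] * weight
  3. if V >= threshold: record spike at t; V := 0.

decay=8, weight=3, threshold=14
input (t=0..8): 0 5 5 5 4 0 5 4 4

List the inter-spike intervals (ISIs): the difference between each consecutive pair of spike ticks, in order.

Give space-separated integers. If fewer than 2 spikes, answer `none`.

t=0: input=0 -> V=0
t=1: input=5 -> V=0 FIRE
t=2: input=5 -> V=0 FIRE
t=3: input=5 -> V=0 FIRE
t=4: input=4 -> V=12
t=5: input=0 -> V=9
t=6: input=5 -> V=0 FIRE
t=7: input=4 -> V=12
t=8: input=4 -> V=0 FIRE

Answer: 1 1 3 2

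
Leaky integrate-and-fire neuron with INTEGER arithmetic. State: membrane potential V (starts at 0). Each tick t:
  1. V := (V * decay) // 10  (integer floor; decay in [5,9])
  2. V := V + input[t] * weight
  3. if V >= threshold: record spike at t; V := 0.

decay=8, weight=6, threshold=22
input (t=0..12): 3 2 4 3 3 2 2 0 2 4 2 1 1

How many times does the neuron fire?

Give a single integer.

Answer: 5

Derivation:
t=0: input=3 -> V=18
t=1: input=2 -> V=0 FIRE
t=2: input=4 -> V=0 FIRE
t=3: input=3 -> V=18
t=4: input=3 -> V=0 FIRE
t=5: input=2 -> V=12
t=6: input=2 -> V=21
t=7: input=0 -> V=16
t=8: input=2 -> V=0 FIRE
t=9: input=4 -> V=0 FIRE
t=10: input=2 -> V=12
t=11: input=1 -> V=15
t=12: input=1 -> V=18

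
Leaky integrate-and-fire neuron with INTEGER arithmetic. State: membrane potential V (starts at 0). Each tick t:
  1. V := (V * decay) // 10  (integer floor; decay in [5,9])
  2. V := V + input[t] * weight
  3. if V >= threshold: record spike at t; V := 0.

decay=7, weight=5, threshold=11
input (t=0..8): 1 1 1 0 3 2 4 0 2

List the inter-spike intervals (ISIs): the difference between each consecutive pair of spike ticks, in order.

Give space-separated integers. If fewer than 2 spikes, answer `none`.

t=0: input=1 -> V=5
t=1: input=1 -> V=8
t=2: input=1 -> V=10
t=3: input=0 -> V=7
t=4: input=3 -> V=0 FIRE
t=5: input=2 -> V=10
t=6: input=4 -> V=0 FIRE
t=7: input=0 -> V=0
t=8: input=2 -> V=10

Answer: 2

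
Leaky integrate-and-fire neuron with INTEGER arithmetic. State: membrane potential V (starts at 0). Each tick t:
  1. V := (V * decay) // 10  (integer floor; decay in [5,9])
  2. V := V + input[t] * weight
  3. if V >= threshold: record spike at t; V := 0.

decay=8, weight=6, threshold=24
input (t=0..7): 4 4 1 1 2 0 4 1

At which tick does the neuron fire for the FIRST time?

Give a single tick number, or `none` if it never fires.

t=0: input=4 -> V=0 FIRE
t=1: input=4 -> V=0 FIRE
t=2: input=1 -> V=6
t=3: input=1 -> V=10
t=4: input=2 -> V=20
t=5: input=0 -> V=16
t=6: input=4 -> V=0 FIRE
t=7: input=1 -> V=6

Answer: 0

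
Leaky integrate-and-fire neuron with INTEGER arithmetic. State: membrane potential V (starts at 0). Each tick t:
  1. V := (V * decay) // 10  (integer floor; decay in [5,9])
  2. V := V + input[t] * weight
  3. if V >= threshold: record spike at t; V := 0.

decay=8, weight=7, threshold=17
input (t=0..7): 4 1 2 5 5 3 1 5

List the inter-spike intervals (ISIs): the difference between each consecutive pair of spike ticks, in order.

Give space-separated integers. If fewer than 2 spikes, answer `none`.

t=0: input=4 -> V=0 FIRE
t=1: input=1 -> V=7
t=2: input=2 -> V=0 FIRE
t=3: input=5 -> V=0 FIRE
t=4: input=5 -> V=0 FIRE
t=5: input=3 -> V=0 FIRE
t=6: input=1 -> V=7
t=7: input=5 -> V=0 FIRE

Answer: 2 1 1 1 2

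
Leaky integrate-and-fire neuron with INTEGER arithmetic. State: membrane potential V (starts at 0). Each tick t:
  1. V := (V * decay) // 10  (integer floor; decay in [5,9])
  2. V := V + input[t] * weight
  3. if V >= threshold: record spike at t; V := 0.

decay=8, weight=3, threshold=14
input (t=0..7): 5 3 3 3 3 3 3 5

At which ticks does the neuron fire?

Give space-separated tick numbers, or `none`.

Answer: 0 2 4 6 7

Derivation:
t=0: input=5 -> V=0 FIRE
t=1: input=3 -> V=9
t=2: input=3 -> V=0 FIRE
t=3: input=3 -> V=9
t=4: input=3 -> V=0 FIRE
t=5: input=3 -> V=9
t=6: input=3 -> V=0 FIRE
t=7: input=5 -> V=0 FIRE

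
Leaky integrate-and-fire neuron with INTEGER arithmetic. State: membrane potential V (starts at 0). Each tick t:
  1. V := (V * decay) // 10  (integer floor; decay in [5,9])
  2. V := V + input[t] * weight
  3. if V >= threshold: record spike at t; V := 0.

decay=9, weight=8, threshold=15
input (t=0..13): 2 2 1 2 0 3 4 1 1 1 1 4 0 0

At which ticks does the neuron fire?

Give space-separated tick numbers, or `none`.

t=0: input=2 -> V=0 FIRE
t=1: input=2 -> V=0 FIRE
t=2: input=1 -> V=8
t=3: input=2 -> V=0 FIRE
t=4: input=0 -> V=0
t=5: input=3 -> V=0 FIRE
t=6: input=4 -> V=0 FIRE
t=7: input=1 -> V=8
t=8: input=1 -> V=0 FIRE
t=9: input=1 -> V=8
t=10: input=1 -> V=0 FIRE
t=11: input=4 -> V=0 FIRE
t=12: input=0 -> V=0
t=13: input=0 -> V=0

Answer: 0 1 3 5 6 8 10 11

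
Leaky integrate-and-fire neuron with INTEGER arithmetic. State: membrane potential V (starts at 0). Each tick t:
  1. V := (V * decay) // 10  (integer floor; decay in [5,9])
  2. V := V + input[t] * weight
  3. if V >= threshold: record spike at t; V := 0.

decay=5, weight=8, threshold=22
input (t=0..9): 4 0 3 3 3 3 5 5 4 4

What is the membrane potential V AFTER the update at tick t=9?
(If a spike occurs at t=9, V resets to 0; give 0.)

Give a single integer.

Answer: 0

Derivation:
t=0: input=4 -> V=0 FIRE
t=1: input=0 -> V=0
t=2: input=3 -> V=0 FIRE
t=3: input=3 -> V=0 FIRE
t=4: input=3 -> V=0 FIRE
t=5: input=3 -> V=0 FIRE
t=6: input=5 -> V=0 FIRE
t=7: input=5 -> V=0 FIRE
t=8: input=4 -> V=0 FIRE
t=9: input=4 -> V=0 FIRE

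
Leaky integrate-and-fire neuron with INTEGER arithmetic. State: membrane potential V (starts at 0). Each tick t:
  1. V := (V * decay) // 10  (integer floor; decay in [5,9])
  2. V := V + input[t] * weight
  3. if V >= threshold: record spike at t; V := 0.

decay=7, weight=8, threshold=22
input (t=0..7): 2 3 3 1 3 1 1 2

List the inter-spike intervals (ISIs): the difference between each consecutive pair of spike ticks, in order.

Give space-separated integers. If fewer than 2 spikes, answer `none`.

t=0: input=2 -> V=16
t=1: input=3 -> V=0 FIRE
t=2: input=3 -> V=0 FIRE
t=3: input=1 -> V=8
t=4: input=3 -> V=0 FIRE
t=5: input=1 -> V=8
t=6: input=1 -> V=13
t=7: input=2 -> V=0 FIRE

Answer: 1 2 3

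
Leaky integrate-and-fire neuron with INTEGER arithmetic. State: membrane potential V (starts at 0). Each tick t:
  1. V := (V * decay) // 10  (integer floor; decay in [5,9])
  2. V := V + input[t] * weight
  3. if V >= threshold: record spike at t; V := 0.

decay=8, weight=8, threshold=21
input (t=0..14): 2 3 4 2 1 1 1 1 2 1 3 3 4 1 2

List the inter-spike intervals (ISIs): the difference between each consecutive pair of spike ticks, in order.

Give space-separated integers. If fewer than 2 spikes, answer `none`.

Answer: 1 3 3 2 1 1 2

Derivation:
t=0: input=2 -> V=16
t=1: input=3 -> V=0 FIRE
t=2: input=4 -> V=0 FIRE
t=3: input=2 -> V=16
t=4: input=1 -> V=20
t=5: input=1 -> V=0 FIRE
t=6: input=1 -> V=8
t=7: input=1 -> V=14
t=8: input=2 -> V=0 FIRE
t=9: input=1 -> V=8
t=10: input=3 -> V=0 FIRE
t=11: input=3 -> V=0 FIRE
t=12: input=4 -> V=0 FIRE
t=13: input=1 -> V=8
t=14: input=2 -> V=0 FIRE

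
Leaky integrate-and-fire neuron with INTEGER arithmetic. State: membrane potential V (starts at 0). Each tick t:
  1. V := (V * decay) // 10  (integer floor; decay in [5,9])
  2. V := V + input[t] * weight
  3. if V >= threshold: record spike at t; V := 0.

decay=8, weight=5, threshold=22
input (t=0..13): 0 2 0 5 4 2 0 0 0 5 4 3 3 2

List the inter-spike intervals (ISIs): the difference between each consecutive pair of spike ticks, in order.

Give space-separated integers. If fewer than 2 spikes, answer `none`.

Answer: 2 4 2 2

Derivation:
t=0: input=0 -> V=0
t=1: input=2 -> V=10
t=2: input=0 -> V=8
t=3: input=5 -> V=0 FIRE
t=4: input=4 -> V=20
t=5: input=2 -> V=0 FIRE
t=6: input=0 -> V=0
t=7: input=0 -> V=0
t=8: input=0 -> V=0
t=9: input=5 -> V=0 FIRE
t=10: input=4 -> V=20
t=11: input=3 -> V=0 FIRE
t=12: input=3 -> V=15
t=13: input=2 -> V=0 FIRE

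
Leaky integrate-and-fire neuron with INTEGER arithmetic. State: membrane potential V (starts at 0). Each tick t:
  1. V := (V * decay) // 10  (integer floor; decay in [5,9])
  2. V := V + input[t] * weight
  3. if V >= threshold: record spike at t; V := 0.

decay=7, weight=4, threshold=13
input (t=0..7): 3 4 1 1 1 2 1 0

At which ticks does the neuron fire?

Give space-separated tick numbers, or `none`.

t=0: input=3 -> V=12
t=1: input=4 -> V=0 FIRE
t=2: input=1 -> V=4
t=3: input=1 -> V=6
t=4: input=1 -> V=8
t=5: input=2 -> V=0 FIRE
t=6: input=1 -> V=4
t=7: input=0 -> V=2

Answer: 1 5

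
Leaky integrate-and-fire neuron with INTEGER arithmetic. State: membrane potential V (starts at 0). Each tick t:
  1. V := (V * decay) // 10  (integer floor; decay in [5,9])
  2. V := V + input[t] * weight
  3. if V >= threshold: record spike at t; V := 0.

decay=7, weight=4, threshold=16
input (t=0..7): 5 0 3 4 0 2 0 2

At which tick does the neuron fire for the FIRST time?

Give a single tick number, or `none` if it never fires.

t=0: input=5 -> V=0 FIRE
t=1: input=0 -> V=0
t=2: input=3 -> V=12
t=3: input=4 -> V=0 FIRE
t=4: input=0 -> V=0
t=5: input=2 -> V=8
t=6: input=0 -> V=5
t=7: input=2 -> V=11

Answer: 0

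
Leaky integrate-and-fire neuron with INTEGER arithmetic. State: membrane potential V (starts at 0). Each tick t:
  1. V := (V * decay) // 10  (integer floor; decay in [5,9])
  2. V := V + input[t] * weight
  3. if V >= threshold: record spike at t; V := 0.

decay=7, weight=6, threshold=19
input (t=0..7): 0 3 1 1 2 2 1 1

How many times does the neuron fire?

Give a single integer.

t=0: input=0 -> V=0
t=1: input=3 -> V=18
t=2: input=1 -> V=18
t=3: input=1 -> V=18
t=4: input=2 -> V=0 FIRE
t=5: input=2 -> V=12
t=6: input=1 -> V=14
t=7: input=1 -> V=15

Answer: 1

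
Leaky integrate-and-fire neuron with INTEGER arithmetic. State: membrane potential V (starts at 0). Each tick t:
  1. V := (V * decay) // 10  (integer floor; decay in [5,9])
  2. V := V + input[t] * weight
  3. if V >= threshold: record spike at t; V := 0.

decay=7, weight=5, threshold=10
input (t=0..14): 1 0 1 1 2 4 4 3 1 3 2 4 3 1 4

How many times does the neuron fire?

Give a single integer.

t=0: input=1 -> V=5
t=1: input=0 -> V=3
t=2: input=1 -> V=7
t=3: input=1 -> V=9
t=4: input=2 -> V=0 FIRE
t=5: input=4 -> V=0 FIRE
t=6: input=4 -> V=0 FIRE
t=7: input=3 -> V=0 FIRE
t=8: input=1 -> V=5
t=9: input=3 -> V=0 FIRE
t=10: input=2 -> V=0 FIRE
t=11: input=4 -> V=0 FIRE
t=12: input=3 -> V=0 FIRE
t=13: input=1 -> V=5
t=14: input=4 -> V=0 FIRE

Answer: 9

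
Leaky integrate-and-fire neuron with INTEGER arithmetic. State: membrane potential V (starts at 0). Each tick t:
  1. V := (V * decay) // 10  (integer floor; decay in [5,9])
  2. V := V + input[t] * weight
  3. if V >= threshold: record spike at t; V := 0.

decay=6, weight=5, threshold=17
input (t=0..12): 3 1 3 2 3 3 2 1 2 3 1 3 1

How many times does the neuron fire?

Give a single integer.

Answer: 5

Derivation:
t=0: input=3 -> V=15
t=1: input=1 -> V=14
t=2: input=3 -> V=0 FIRE
t=3: input=2 -> V=10
t=4: input=3 -> V=0 FIRE
t=5: input=3 -> V=15
t=6: input=2 -> V=0 FIRE
t=7: input=1 -> V=5
t=8: input=2 -> V=13
t=9: input=3 -> V=0 FIRE
t=10: input=1 -> V=5
t=11: input=3 -> V=0 FIRE
t=12: input=1 -> V=5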